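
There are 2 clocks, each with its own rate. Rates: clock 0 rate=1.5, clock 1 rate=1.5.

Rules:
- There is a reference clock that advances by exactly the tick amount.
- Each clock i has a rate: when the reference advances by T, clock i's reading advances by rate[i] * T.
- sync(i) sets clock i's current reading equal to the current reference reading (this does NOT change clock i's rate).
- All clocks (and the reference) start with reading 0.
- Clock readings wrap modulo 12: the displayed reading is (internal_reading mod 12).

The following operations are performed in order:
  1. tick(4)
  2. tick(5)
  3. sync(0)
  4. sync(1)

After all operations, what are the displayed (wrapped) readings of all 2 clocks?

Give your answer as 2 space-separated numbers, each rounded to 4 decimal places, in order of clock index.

Answer: 9.0000 9.0000

Derivation:
After op 1 tick(4): ref=4.0000 raw=[6.0000 6.0000]
After op 2 tick(5): ref=9.0000 raw=[13.5000 13.5000]
After op 3 sync(0): ref=9.0000 raw=[9.0000 13.5000]
After op 4 sync(1): ref=9.0000 raw=[9.0000 9.0000]
Wrap final raw readings (mod 12): 9.0000 mod 12 = 9.0000; 9.0000 mod 12 = 9.0000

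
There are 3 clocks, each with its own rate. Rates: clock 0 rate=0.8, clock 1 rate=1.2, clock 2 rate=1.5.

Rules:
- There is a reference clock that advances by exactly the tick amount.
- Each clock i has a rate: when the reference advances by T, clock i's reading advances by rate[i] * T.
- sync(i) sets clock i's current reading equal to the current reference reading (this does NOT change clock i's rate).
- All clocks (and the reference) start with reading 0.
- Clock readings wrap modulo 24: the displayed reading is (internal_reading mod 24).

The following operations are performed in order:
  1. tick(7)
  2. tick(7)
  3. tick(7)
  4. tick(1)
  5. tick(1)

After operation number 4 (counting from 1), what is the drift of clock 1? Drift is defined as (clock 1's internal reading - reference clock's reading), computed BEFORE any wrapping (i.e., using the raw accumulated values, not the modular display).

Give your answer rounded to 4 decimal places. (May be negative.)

Answer: 4.4000

Derivation:
After op 1 tick(7): ref=7.0000 raw=[5.6000 8.4000 10.5000]
After op 2 tick(7): ref=14.0000 raw=[11.2000 16.8000 21.0000]
After op 3 tick(7): ref=21.0000 raw=[16.8000 25.2000 31.5000]
After op 4 tick(1): ref=22.0000 raw=[17.6000 26.4000 33.0000]
Drift of clock 1 after op 4: 26.4000 - 22.0000 = 4.4000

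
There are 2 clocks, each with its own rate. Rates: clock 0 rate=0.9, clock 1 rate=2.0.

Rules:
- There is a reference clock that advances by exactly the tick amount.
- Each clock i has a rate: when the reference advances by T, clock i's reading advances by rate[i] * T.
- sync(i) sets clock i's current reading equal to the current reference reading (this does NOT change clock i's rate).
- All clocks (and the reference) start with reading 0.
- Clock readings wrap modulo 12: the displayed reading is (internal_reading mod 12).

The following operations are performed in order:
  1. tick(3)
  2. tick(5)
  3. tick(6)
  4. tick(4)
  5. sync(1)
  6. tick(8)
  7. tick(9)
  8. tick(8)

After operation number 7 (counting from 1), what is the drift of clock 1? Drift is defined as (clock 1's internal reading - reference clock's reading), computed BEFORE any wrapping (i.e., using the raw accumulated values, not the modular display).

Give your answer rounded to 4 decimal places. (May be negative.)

Answer: 17.0000

Derivation:
After op 1 tick(3): ref=3.0000 raw=[2.7000 6.0000]
After op 2 tick(5): ref=8.0000 raw=[7.2000 16.0000]
After op 3 tick(6): ref=14.0000 raw=[12.6000 28.0000]
After op 4 tick(4): ref=18.0000 raw=[16.2000 36.0000]
After op 5 sync(1): ref=18.0000 raw=[16.2000 18.0000]
After op 6 tick(8): ref=26.0000 raw=[23.4000 34.0000]
After op 7 tick(9): ref=35.0000 raw=[31.5000 52.0000]
Drift of clock 1 after op 7: 52.0000 - 35.0000 = 17.0000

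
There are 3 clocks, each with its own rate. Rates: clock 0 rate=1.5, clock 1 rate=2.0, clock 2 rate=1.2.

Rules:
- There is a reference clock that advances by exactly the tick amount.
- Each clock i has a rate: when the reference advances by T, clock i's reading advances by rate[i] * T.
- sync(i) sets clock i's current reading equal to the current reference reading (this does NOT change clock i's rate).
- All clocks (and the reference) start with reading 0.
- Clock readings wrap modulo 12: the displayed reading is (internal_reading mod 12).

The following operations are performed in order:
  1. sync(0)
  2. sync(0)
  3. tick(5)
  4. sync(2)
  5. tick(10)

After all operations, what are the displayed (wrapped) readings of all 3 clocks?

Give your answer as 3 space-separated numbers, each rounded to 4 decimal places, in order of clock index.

Answer: 10.5000 6.0000 5.0000

Derivation:
After op 1 sync(0): ref=0.0000 raw=[0.0000 0.0000 0.0000]
After op 2 sync(0): ref=0.0000 raw=[0.0000 0.0000 0.0000]
After op 3 tick(5): ref=5.0000 raw=[7.5000 10.0000 6.0000]
After op 4 sync(2): ref=5.0000 raw=[7.5000 10.0000 5.0000]
After op 5 tick(10): ref=15.0000 raw=[22.5000 30.0000 17.0000]
Wrap final raw readings (mod 12): 22.5000 mod 12 = 10.5000; 30.0000 mod 12 = 6.0000; 17.0000 mod 12 = 5.0000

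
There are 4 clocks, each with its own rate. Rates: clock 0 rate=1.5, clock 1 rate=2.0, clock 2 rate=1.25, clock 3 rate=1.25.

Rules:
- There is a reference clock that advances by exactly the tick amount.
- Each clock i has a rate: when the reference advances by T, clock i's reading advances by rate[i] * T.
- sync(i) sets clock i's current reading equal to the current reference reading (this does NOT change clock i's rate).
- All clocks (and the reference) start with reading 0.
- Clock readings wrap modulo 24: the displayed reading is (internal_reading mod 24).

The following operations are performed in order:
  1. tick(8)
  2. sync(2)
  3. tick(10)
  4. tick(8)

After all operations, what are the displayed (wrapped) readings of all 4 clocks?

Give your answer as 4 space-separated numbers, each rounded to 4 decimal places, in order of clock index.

After op 1 tick(8): ref=8.0000 raw=[12.0000 16.0000 10.0000 10.0000]
After op 2 sync(2): ref=8.0000 raw=[12.0000 16.0000 8.0000 10.0000]
After op 3 tick(10): ref=18.0000 raw=[27.0000 36.0000 20.5000 22.5000]
After op 4 tick(8): ref=26.0000 raw=[39.0000 52.0000 30.5000 32.5000]
Wrap final raw readings (mod 24): 39.0000 mod 24 = 15.0000; 52.0000 mod 24 = 4.0000; 30.5000 mod 24 = 6.5000; 32.5000 mod 24 = 8.5000

Answer: 15.0000 4.0000 6.5000 8.5000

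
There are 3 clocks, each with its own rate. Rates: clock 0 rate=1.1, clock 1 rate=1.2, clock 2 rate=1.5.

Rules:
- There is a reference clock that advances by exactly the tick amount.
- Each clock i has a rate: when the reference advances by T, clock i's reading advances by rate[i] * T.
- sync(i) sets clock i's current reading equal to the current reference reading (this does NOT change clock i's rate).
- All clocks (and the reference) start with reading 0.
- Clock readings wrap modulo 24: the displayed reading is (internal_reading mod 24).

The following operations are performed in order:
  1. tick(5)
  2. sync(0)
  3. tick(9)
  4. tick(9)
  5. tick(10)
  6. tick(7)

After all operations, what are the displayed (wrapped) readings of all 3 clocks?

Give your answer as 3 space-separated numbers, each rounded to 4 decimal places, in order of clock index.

After op 1 tick(5): ref=5.0000 raw=[5.5000 6.0000 7.5000]
After op 2 sync(0): ref=5.0000 raw=[5.0000 6.0000 7.5000]
After op 3 tick(9): ref=14.0000 raw=[14.9000 16.8000 21.0000]
After op 4 tick(9): ref=23.0000 raw=[24.8000 27.6000 34.5000]
After op 5 tick(10): ref=33.0000 raw=[35.8000 39.6000 49.5000]
After op 6 tick(7): ref=40.0000 raw=[43.5000 48.0000 60.0000]
Wrap final raw readings (mod 24): 43.5000 mod 24 = 19.5000; 48.0000 mod 24 = 0.0000; 60.0000 mod 24 = 12.0000

Answer: 19.5000 0.0000 12.0000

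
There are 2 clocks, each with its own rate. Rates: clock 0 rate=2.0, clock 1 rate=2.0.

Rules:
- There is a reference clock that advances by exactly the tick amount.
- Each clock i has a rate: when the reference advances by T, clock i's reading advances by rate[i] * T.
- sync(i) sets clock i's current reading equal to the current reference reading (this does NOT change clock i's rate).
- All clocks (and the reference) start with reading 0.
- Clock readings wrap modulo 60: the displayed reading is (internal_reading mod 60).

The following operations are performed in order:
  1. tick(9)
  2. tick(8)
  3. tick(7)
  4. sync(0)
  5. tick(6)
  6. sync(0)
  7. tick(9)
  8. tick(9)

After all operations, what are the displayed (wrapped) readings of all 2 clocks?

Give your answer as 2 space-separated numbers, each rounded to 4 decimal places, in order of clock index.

Answer: 6.0000 36.0000

Derivation:
After op 1 tick(9): ref=9.0000 raw=[18.0000 18.0000]
After op 2 tick(8): ref=17.0000 raw=[34.0000 34.0000]
After op 3 tick(7): ref=24.0000 raw=[48.0000 48.0000]
After op 4 sync(0): ref=24.0000 raw=[24.0000 48.0000]
After op 5 tick(6): ref=30.0000 raw=[36.0000 60.0000]
After op 6 sync(0): ref=30.0000 raw=[30.0000 60.0000]
After op 7 tick(9): ref=39.0000 raw=[48.0000 78.0000]
After op 8 tick(9): ref=48.0000 raw=[66.0000 96.0000]
Wrap final raw readings (mod 60): 66.0000 mod 60 = 6.0000; 96.0000 mod 60 = 36.0000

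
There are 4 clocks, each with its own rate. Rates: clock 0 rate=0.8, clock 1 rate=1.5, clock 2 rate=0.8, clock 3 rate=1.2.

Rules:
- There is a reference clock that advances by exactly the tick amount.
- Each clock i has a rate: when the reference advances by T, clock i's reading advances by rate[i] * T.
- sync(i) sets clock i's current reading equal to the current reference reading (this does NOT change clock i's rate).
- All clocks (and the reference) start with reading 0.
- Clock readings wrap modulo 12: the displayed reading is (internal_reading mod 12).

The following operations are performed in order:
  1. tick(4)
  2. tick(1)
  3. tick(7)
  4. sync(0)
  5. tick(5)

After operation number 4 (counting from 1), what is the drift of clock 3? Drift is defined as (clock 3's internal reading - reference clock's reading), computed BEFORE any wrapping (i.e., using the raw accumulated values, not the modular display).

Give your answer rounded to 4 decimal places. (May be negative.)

After op 1 tick(4): ref=4.0000 raw=[3.2000 6.0000 3.2000 4.8000]
After op 2 tick(1): ref=5.0000 raw=[4.0000 7.5000 4.0000 6.0000]
After op 3 tick(7): ref=12.0000 raw=[9.6000 18.0000 9.6000 14.4000]
After op 4 sync(0): ref=12.0000 raw=[12.0000 18.0000 9.6000 14.4000]
Drift of clock 3 after op 4: 14.4000 - 12.0000 = 2.4000

Answer: 2.4000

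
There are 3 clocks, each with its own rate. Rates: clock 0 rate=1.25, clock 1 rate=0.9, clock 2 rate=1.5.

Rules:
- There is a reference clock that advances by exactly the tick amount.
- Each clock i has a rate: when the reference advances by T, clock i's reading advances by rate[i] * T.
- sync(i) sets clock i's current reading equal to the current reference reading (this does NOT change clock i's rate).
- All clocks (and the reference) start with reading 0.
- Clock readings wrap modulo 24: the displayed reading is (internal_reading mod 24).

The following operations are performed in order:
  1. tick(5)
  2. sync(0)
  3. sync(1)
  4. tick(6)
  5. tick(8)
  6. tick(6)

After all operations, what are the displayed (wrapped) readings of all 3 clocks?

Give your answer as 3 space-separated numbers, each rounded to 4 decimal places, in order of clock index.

Answer: 6.0000 23.0000 13.5000

Derivation:
After op 1 tick(5): ref=5.0000 raw=[6.2500 4.5000 7.5000]
After op 2 sync(0): ref=5.0000 raw=[5.0000 4.5000 7.5000]
After op 3 sync(1): ref=5.0000 raw=[5.0000 5.0000 7.5000]
After op 4 tick(6): ref=11.0000 raw=[12.5000 10.4000 16.5000]
After op 5 tick(8): ref=19.0000 raw=[22.5000 17.6000 28.5000]
After op 6 tick(6): ref=25.0000 raw=[30.0000 23.0000 37.5000]
Wrap final raw readings (mod 24): 30.0000 mod 24 = 6.0000; 23.0000 mod 24 = 23.0000; 37.5000 mod 24 = 13.5000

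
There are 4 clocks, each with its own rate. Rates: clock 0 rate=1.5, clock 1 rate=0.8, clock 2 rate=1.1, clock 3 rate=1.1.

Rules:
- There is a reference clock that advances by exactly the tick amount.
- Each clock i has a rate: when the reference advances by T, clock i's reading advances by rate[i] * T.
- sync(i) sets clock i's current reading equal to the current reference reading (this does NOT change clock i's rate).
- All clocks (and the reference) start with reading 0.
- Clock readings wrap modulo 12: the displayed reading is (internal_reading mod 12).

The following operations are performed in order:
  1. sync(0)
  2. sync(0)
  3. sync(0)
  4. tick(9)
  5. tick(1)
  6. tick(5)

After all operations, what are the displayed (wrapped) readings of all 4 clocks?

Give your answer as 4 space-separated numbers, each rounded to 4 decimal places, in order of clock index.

After op 1 sync(0): ref=0.0000 raw=[0.0000 0.0000 0.0000 0.0000]
After op 2 sync(0): ref=0.0000 raw=[0.0000 0.0000 0.0000 0.0000]
After op 3 sync(0): ref=0.0000 raw=[0.0000 0.0000 0.0000 0.0000]
After op 4 tick(9): ref=9.0000 raw=[13.5000 7.2000 9.9000 9.9000]
After op 5 tick(1): ref=10.0000 raw=[15.0000 8.0000 11.0000 11.0000]
After op 6 tick(5): ref=15.0000 raw=[22.5000 12.0000 16.5000 16.5000]
Wrap final raw readings (mod 12): 22.5000 mod 12 = 10.5000; 12.0000 mod 12 = 0.0000; 16.5000 mod 12 = 4.5000; 16.5000 mod 12 = 4.5000

Answer: 10.5000 0.0000 4.5000 4.5000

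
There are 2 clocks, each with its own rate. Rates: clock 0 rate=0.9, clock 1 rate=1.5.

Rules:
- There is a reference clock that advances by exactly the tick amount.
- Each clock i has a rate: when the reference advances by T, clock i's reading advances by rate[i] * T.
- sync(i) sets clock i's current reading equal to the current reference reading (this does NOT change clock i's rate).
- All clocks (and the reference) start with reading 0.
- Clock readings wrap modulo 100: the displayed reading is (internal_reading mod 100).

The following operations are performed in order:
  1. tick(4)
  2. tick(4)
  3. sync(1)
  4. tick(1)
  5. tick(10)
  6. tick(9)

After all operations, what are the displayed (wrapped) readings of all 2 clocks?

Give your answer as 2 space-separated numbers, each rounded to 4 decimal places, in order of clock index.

Answer: 25.2000 38.0000

Derivation:
After op 1 tick(4): ref=4.0000 raw=[3.6000 6.0000]
After op 2 tick(4): ref=8.0000 raw=[7.2000 12.0000]
After op 3 sync(1): ref=8.0000 raw=[7.2000 8.0000]
After op 4 tick(1): ref=9.0000 raw=[8.1000 9.5000]
After op 5 tick(10): ref=19.0000 raw=[17.1000 24.5000]
After op 6 tick(9): ref=28.0000 raw=[25.2000 38.0000]
Wrap final raw readings (mod 100): 25.2000 mod 100 = 25.2000; 38.0000 mod 100 = 38.0000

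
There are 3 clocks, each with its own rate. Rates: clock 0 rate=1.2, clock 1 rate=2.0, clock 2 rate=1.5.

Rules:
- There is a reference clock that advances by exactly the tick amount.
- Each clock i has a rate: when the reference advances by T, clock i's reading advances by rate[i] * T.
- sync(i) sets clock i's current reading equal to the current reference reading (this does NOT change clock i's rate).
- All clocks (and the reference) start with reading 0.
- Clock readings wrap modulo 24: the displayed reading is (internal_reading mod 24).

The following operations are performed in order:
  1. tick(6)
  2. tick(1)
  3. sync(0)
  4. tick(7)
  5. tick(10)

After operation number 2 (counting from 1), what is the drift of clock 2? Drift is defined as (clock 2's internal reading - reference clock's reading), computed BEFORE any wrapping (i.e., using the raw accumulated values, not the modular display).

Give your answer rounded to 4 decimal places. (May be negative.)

After op 1 tick(6): ref=6.0000 raw=[7.2000 12.0000 9.0000]
After op 2 tick(1): ref=7.0000 raw=[8.4000 14.0000 10.5000]
Drift of clock 2 after op 2: 10.5000 - 7.0000 = 3.5000

Answer: 3.5000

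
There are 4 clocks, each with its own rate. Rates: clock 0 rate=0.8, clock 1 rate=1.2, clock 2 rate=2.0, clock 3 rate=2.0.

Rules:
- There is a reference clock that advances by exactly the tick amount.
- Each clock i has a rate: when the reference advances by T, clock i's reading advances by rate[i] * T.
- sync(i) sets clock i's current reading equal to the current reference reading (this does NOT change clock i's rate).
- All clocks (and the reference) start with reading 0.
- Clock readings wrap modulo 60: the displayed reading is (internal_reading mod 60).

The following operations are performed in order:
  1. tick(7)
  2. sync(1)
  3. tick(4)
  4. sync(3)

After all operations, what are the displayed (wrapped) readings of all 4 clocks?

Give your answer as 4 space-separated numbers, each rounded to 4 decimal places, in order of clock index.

After op 1 tick(7): ref=7.0000 raw=[5.6000 8.4000 14.0000 14.0000]
After op 2 sync(1): ref=7.0000 raw=[5.6000 7.0000 14.0000 14.0000]
After op 3 tick(4): ref=11.0000 raw=[8.8000 11.8000 22.0000 22.0000]
After op 4 sync(3): ref=11.0000 raw=[8.8000 11.8000 22.0000 11.0000]
Wrap final raw readings (mod 60): 8.8000 mod 60 = 8.8000; 11.8000 mod 60 = 11.8000; 22.0000 mod 60 = 22.0000; 11.0000 mod 60 = 11.0000

Answer: 8.8000 11.8000 22.0000 11.0000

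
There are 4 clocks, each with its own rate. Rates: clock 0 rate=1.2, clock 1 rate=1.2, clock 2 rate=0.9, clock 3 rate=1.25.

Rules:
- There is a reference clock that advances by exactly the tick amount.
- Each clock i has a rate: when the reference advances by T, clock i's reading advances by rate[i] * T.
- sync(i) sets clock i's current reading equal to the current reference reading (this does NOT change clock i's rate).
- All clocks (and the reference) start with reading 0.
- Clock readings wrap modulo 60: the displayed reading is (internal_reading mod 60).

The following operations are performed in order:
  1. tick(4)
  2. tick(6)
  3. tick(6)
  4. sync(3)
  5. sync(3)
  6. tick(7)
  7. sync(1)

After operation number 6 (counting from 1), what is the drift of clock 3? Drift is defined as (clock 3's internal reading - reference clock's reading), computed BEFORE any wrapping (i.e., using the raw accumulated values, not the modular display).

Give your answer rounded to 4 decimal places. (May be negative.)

After op 1 tick(4): ref=4.0000 raw=[4.8000 4.8000 3.6000 5.0000]
After op 2 tick(6): ref=10.0000 raw=[12.0000 12.0000 9.0000 12.5000]
After op 3 tick(6): ref=16.0000 raw=[19.2000 19.2000 14.4000 20.0000]
After op 4 sync(3): ref=16.0000 raw=[19.2000 19.2000 14.4000 16.0000]
After op 5 sync(3): ref=16.0000 raw=[19.2000 19.2000 14.4000 16.0000]
After op 6 tick(7): ref=23.0000 raw=[27.6000 27.6000 20.7000 24.7500]
Drift of clock 3 after op 6: 24.7500 - 23.0000 = 1.7500

Answer: 1.7500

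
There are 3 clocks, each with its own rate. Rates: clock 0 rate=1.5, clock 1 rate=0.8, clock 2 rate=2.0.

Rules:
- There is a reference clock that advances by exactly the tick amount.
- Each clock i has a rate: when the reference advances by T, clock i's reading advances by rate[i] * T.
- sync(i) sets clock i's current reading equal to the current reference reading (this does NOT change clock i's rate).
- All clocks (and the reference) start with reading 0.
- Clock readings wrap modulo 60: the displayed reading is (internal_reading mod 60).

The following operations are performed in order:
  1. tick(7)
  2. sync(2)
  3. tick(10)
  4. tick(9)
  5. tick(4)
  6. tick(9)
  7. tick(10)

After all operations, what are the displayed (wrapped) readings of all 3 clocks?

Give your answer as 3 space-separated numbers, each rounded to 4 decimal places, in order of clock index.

After op 1 tick(7): ref=7.0000 raw=[10.5000 5.6000 14.0000]
After op 2 sync(2): ref=7.0000 raw=[10.5000 5.6000 7.0000]
After op 3 tick(10): ref=17.0000 raw=[25.5000 13.6000 27.0000]
After op 4 tick(9): ref=26.0000 raw=[39.0000 20.8000 45.0000]
After op 5 tick(4): ref=30.0000 raw=[45.0000 24.0000 53.0000]
After op 6 tick(9): ref=39.0000 raw=[58.5000 31.2000 71.0000]
After op 7 tick(10): ref=49.0000 raw=[73.5000 39.2000 91.0000]
Wrap final raw readings (mod 60): 73.5000 mod 60 = 13.5000; 39.2000 mod 60 = 39.2000; 91.0000 mod 60 = 31.0000

Answer: 13.5000 39.2000 31.0000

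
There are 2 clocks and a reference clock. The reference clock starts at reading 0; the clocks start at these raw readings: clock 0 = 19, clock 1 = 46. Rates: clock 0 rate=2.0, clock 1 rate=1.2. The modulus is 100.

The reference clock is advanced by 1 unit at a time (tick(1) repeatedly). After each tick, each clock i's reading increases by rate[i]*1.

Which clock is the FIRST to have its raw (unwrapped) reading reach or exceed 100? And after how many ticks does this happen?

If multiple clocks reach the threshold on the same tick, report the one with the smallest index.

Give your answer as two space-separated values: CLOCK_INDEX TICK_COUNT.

clock 0: start=19, rate=2.0, needs 100-19 = 81; ticks = ceil(81/2.0) = ceil(40.5000) = 41; reading at tick 41 = 19 + 2.0*41 = 101.0000
clock 1: start=46, rate=1.2, needs 100-46 = 54; ticks = ceil(54/1.2) = ceil(45.0000) = 45; reading at tick 45 = 46 + 1.2*45 = 100.0000
Minimum tick count = 41; winners = [0]; smallest index = 0

Answer: 0 41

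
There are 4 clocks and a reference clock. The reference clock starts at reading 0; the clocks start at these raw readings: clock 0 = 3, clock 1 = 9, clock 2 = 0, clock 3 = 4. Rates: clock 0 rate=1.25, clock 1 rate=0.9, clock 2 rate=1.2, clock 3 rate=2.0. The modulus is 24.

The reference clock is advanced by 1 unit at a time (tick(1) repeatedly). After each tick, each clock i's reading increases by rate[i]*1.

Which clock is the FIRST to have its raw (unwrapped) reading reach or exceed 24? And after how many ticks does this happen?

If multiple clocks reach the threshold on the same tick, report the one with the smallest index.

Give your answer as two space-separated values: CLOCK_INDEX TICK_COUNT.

Answer: 3 10

Derivation:
clock 0: start=3, rate=1.25, needs 24-3 = 21; ticks = ceil(21/1.25) = ceil(16.8000) = 17; reading at tick 17 = 3 + 1.25*17 = 24.2500
clock 1: start=9, rate=0.9, needs 24-9 = 15; ticks = ceil(15/0.9) = ceil(16.6667) = 17; reading at tick 17 = 9 + 0.9*17 = 24.3000
clock 2: start=0, rate=1.2, needs 24-0 = 24; ticks = ceil(24/1.2) = ceil(20.0000) = 20; reading at tick 20 = 0 + 1.2*20 = 24.0000
clock 3: start=4, rate=2.0, needs 24-4 = 20; ticks = ceil(20/2.0) = ceil(10.0000) = 10; reading at tick 10 = 4 + 2.0*10 = 24.0000
Minimum tick count = 10; winners = [3]; smallest index = 3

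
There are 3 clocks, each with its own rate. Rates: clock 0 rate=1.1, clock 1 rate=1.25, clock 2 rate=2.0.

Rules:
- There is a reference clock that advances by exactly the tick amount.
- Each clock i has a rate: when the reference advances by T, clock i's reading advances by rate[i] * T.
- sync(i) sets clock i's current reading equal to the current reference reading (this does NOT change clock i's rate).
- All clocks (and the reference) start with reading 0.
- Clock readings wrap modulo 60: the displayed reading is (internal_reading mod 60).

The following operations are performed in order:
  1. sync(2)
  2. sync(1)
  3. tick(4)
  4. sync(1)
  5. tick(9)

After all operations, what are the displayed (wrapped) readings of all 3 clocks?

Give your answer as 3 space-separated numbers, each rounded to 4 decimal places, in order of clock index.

Answer: 14.3000 15.2500 26.0000

Derivation:
After op 1 sync(2): ref=0.0000 raw=[0.0000 0.0000 0.0000]
After op 2 sync(1): ref=0.0000 raw=[0.0000 0.0000 0.0000]
After op 3 tick(4): ref=4.0000 raw=[4.4000 5.0000 8.0000]
After op 4 sync(1): ref=4.0000 raw=[4.4000 4.0000 8.0000]
After op 5 tick(9): ref=13.0000 raw=[14.3000 15.2500 26.0000]
Wrap final raw readings (mod 60): 14.3000 mod 60 = 14.3000; 15.2500 mod 60 = 15.2500; 26.0000 mod 60 = 26.0000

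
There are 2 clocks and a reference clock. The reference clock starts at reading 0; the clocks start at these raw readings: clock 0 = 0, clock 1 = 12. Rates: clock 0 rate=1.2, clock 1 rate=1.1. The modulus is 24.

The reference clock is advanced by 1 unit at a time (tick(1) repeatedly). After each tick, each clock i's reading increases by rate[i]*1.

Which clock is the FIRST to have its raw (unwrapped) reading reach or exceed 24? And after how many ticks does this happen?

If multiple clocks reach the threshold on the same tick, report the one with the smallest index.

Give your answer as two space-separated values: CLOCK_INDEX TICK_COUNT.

Answer: 1 11

Derivation:
clock 0: start=0, rate=1.2, needs 24-0 = 24; ticks = ceil(24/1.2) = ceil(20.0000) = 20; reading at tick 20 = 0 + 1.2*20 = 24.0000
clock 1: start=12, rate=1.1, needs 24-12 = 12; ticks = ceil(12/1.1) = ceil(10.9091) = 11; reading at tick 11 = 12 + 1.1*11 = 24.1000
Minimum tick count = 11; winners = [1]; smallest index = 1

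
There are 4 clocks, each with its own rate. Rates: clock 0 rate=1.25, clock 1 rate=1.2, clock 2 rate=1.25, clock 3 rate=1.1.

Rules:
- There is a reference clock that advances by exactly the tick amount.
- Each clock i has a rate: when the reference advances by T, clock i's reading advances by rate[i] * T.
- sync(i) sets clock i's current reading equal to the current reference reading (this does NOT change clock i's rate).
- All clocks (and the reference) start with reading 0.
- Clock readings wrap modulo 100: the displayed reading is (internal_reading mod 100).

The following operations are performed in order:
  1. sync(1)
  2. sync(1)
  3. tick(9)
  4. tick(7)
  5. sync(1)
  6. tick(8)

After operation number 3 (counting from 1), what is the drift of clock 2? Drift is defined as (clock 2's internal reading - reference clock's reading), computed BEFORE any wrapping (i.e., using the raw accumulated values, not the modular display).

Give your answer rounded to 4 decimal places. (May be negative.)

After op 1 sync(1): ref=0.0000 raw=[0.0000 0.0000 0.0000 0.0000]
After op 2 sync(1): ref=0.0000 raw=[0.0000 0.0000 0.0000 0.0000]
After op 3 tick(9): ref=9.0000 raw=[11.2500 10.8000 11.2500 9.9000]
Drift of clock 2 after op 3: 11.2500 - 9.0000 = 2.2500

Answer: 2.2500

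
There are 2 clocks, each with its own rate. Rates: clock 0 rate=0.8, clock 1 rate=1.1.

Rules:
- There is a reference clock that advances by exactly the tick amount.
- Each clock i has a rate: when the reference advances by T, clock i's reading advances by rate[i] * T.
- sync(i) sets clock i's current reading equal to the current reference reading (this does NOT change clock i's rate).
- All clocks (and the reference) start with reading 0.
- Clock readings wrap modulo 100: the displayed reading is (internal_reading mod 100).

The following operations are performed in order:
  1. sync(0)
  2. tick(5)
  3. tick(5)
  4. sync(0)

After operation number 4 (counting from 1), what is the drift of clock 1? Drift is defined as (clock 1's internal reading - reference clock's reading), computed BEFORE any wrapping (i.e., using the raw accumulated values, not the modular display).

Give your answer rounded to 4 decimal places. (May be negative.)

Answer: 1.0000

Derivation:
After op 1 sync(0): ref=0.0000 raw=[0.0000 0.0000]
After op 2 tick(5): ref=5.0000 raw=[4.0000 5.5000]
After op 3 tick(5): ref=10.0000 raw=[8.0000 11.0000]
After op 4 sync(0): ref=10.0000 raw=[10.0000 11.0000]
Drift of clock 1 after op 4: 11.0000 - 10.0000 = 1.0000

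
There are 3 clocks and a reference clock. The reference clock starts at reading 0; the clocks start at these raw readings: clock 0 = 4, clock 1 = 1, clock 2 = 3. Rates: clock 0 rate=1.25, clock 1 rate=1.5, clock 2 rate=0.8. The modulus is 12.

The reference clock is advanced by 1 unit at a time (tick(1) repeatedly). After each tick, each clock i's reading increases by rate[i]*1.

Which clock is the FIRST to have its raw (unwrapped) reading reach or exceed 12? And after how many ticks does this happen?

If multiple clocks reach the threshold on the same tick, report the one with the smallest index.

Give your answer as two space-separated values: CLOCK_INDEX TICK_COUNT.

Answer: 0 7

Derivation:
clock 0: start=4, rate=1.25, needs 12-4 = 8; ticks = ceil(8/1.25) = ceil(6.4000) = 7; reading at tick 7 = 4 + 1.25*7 = 12.7500
clock 1: start=1, rate=1.5, needs 12-1 = 11; ticks = ceil(11/1.5) = ceil(7.3333) = 8; reading at tick 8 = 1 + 1.5*8 = 13.0000
clock 2: start=3, rate=0.8, needs 12-3 = 9; ticks = ceil(9/0.8) = ceil(11.2500) = 12; reading at tick 12 = 3 + 0.8*12 = 12.6000
Minimum tick count = 7; winners = [0]; smallest index = 0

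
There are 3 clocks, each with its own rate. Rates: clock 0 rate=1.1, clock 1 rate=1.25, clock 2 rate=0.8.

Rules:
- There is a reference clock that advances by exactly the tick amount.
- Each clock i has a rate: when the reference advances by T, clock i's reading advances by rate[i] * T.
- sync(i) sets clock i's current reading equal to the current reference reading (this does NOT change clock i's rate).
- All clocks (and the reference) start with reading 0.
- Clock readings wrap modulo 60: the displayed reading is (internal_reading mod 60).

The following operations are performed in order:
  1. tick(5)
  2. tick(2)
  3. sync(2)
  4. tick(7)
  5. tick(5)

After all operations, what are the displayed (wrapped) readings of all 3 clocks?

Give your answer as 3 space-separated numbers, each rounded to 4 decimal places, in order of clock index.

Answer: 20.9000 23.7500 16.6000

Derivation:
After op 1 tick(5): ref=5.0000 raw=[5.5000 6.2500 4.0000]
After op 2 tick(2): ref=7.0000 raw=[7.7000 8.7500 5.6000]
After op 3 sync(2): ref=7.0000 raw=[7.7000 8.7500 7.0000]
After op 4 tick(7): ref=14.0000 raw=[15.4000 17.5000 12.6000]
After op 5 tick(5): ref=19.0000 raw=[20.9000 23.7500 16.6000]
Wrap final raw readings (mod 60): 20.9000 mod 60 = 20.9000; 23.7500 mod 60 = 23.7500; 16.6000 mod 60 = 16.6000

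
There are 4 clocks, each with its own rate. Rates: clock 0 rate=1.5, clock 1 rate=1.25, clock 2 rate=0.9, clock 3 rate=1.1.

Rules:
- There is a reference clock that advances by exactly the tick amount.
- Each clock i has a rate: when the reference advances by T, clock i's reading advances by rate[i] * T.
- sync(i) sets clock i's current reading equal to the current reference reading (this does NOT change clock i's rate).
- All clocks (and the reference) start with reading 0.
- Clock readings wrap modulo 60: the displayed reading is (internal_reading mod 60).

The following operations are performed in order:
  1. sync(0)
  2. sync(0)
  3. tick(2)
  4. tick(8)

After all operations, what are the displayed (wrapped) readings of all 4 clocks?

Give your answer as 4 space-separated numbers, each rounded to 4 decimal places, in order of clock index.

Answer: 15.0000 12.5000 9.0000 11.0000

Derivation:
After op 1 sync(0): ref=0.0000 raw=[0.0000 0.0000 0.0000 0.0000]
After op 2 sync(0): ref=0.0000 raw=[0.0000 0.0000 0.0000 0.0000]
After op 3 tick(2): ref=2.0000 raw=[3.0000 2.5000 1.8000 2.2000]
After op 4 tick(8): ref=10.0000 raw=[15.0000 12.5000 9.0000 11.0000]
Wrap final raw readings (mod 60): 15.0000 mod 60 = 15.0000; 12.5000 mod 60 = 12.5000; 9.0000 mod 60 = 9.0000; 11.0000 mod 60 = 11.0000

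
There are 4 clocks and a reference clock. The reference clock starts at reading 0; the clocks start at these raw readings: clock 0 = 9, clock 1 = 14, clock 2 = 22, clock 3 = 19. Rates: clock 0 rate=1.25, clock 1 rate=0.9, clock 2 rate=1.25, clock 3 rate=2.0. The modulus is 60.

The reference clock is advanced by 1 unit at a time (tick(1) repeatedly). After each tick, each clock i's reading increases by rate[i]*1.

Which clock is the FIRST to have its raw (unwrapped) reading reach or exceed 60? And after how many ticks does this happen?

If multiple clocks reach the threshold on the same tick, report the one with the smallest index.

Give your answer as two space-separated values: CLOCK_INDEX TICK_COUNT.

clock 0: start=9, rate=1.25, needs 60-9 = 51; ticks = ceil(51/1.25) = ceil(40.8000) = 41; reading at tick 41 = 9 + 1.25*41 = 60.2500
clock 1: start=14, rate=0.9, needs 60-14 = 46; ticks = ceil(46/0.9) = ceil(51.1111) = 52; reading at tick 52 = 14 + 0.9*52 = 60.8000
clock 2: start=22, rate=1.25, needs 60-22 = 38; ticks = ceil(38/1.25) = ceil(30.4000) = 31; reading at tick 31 = 22 + 1.25*31 = 60.7500
clock 3: start=19, rate=2.0, needs 60-19 = 41; ticks = ceil(41/2.0) = ceil(20.5000) = 21; reading at tick 21 = 19 + 2.0*21 = 61.0000
Minimum tick count = 21; winners = [3]; smallest index = 3

Answer: 3 21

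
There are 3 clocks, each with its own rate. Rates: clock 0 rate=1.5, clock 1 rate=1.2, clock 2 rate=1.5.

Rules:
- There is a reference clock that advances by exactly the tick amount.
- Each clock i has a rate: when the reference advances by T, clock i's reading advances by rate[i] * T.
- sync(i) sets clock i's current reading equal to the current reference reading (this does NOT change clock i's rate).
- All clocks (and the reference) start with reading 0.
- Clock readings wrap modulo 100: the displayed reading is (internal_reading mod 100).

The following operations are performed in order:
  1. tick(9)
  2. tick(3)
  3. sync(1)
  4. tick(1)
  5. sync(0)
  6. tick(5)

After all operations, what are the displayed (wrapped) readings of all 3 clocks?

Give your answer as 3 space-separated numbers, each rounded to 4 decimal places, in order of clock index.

Answer: 20.5000 19.2000 27.0000

Derivation:
After op 1 tick(9): ref=9.0000 raw=[13.5000 10.8000 13.5000]
After op 2 tick(3): ref=12.0000 raw=[18.0000 14.4000 18.0000]
After op 3 sync(1): ref=12.0000 raw=[18.0000 12.0000 18.0000]
After op 4 tick(1): ref=13.0000 raw=[19.5000 13.2000 19.5000]
After op 5 sync(0): ref=13.0000 raw=[13.0000 13.2000 19.5000]
After op 6 tick(5): ref=18.0000 raw=[20.5000 19.2000 27.0000]
Wrap final raw readings (mod 100): 20.5000 mod 100 = 20.5000; 19.2000 mod 100 = 19.2000; 27.0000 mod 100 = 27.0000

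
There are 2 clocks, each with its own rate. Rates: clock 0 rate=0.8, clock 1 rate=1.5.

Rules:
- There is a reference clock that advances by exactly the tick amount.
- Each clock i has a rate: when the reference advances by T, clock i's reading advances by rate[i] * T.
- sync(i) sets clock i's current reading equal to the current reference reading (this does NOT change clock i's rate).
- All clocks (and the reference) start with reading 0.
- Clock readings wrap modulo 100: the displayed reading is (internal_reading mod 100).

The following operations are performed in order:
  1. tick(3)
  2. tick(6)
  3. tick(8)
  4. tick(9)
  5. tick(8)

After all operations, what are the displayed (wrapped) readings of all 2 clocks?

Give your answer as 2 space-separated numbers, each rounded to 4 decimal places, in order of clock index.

After op 1 tick(3): ref=3.0000 raw=[2.4000 4.5000]
After op 2 tick(6): ref=9.0000 raw=[7.2000 13.5000]
After op 3 tick(8): ref=17.0000 raw=[13.6000 25.5000]
After op 4 tick(9): ref=26.0000 raw=[20.8000 39.0000]
After op 5 tick(8): ref=34.0000 raw=[27.2000 51.0000]
Wrap final raw readings (mod 100): 27.2000 mod 100 = 27.2000; 51.0000 mod 100 = 51.0000

Answer: 27.2000 51.0000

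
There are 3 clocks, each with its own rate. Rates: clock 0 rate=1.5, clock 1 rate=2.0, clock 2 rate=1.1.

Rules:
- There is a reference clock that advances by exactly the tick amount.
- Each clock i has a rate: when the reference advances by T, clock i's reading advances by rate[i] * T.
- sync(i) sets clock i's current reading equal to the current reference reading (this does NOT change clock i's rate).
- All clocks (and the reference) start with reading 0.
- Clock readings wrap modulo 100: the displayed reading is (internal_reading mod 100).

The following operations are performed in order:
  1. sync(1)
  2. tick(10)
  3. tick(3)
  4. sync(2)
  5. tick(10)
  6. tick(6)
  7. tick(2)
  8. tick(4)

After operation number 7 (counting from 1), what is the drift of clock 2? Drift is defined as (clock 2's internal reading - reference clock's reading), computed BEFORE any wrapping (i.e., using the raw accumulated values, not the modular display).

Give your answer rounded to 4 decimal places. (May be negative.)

Answer: 1.8000

Derivation:
After op 1 sync(1): ref=0.0000 raw=[0.0000 0.0000 0.0000]
After op 2 tick(10): ref=10.0000 raw=[15.0000 20.0000 11.0000]
After op 3 tick(3): ref=13.0000 raw=[19.5000 26.0000 14.3000]
After op 4 sync(2): ref=13.0000 raw=[19.5000 26.0000 13.0000]
After op 5 tick(10): ref=23.0000 raw=[34.5000 46.0000 24.0000]
After op 6 tick(6): ref=29.0000 raw=[43.5000 58.0000 30.6000]
After op 7 tick(2): ref=31.0000 raw=[46.5000 62.0000 32.8000]
Drift of clock 2 after op 7: 32.8000 - 31.0000 = 1.8000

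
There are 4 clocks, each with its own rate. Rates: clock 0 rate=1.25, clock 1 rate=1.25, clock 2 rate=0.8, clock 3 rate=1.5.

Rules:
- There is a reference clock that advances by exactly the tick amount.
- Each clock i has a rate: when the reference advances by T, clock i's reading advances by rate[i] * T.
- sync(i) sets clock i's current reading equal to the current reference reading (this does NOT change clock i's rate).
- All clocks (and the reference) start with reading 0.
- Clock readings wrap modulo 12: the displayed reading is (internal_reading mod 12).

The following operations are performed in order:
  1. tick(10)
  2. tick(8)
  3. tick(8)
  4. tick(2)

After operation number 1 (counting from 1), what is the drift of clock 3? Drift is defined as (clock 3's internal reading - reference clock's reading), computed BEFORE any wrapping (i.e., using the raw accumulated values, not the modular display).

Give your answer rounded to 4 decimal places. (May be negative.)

Answer: 5.0000

Derivation:
After op 1 tick(10): ref=10.0000 raw=[12.5000 12.5000 8.0000 15.0000]
Drift of clock 3 after op 1: 15.0000 - 10.0000 = 5.0000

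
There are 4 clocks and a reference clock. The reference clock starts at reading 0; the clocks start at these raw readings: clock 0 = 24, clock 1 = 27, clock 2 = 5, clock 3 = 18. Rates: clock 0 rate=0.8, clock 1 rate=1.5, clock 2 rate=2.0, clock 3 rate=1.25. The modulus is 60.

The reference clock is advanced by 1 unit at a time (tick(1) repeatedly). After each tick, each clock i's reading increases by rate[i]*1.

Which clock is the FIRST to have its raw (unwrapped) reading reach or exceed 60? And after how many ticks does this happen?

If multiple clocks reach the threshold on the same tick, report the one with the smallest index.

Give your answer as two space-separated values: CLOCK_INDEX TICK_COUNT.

clock 0: start=24, rate=0.8, needs 60-24 = 36; ticks = ceil(36/0.8) = ceil(45.0000) = 45; reading at tick 45 = 24 + 0.8*45 = 60.0000
clock 1: start=27, rate=1.5, needs 60-27 = 33; ticks = ceil(33/1.5) = ceil(22.0000) = 22; reading at tick 22 = 27 + 1.5*22 = 60.0000
clock 2: start=5, rate=2.0, needs 60-5 = 55; ticks = ceil(55/2.0) = ceil(27.5000) = 28; reading at tick 28 = 5 + 2.0*28 = 61.0000
clock 3: start=18, rate=1.25, needs 60-18 = 42; ticks = ceil(42/1.25) = ceil(33.6000) = 34; reading at tick 34 = 18 + 1.25*34 = 60.5000
Minimum tick count = 22; winners = [1]; smallest index = 1

Answer: 1 22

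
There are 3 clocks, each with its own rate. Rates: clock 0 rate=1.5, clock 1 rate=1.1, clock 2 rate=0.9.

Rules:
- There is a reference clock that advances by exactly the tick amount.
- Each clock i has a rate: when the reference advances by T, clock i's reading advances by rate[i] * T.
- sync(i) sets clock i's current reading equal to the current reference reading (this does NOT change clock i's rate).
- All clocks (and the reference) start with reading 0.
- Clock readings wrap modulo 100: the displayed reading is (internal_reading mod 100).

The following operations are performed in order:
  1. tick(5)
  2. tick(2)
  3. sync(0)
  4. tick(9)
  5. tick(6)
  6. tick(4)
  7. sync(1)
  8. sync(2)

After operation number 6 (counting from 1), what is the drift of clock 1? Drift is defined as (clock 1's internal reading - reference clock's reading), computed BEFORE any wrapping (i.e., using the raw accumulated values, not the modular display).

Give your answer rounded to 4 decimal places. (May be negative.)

After op 1 tick(5): ref=5.0000 raw=[7.5000 5.5000 4.5000]
After op 2 tick(2): ref=7.0000 raw=[10.5000 7.7000 6.3000]
After op 3 sync(0): ref=7.0000 raw=[7.0000 7.7000 6.3000]
After op 4 tick(9): ref=16.0000 raw=[20.5000 17.6000 14.4000]
After op 5 tick(6): ref=22.0000 raw=[29.5000 24.2000 19.8000]
After op 6 tick(4): ref=26.0000 raw=[35.5000 28.6000 23.4000]
Drift of clock 1 after op 6: 28.6000 - 26.0000 = 2.6000

Answer: 2.6000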